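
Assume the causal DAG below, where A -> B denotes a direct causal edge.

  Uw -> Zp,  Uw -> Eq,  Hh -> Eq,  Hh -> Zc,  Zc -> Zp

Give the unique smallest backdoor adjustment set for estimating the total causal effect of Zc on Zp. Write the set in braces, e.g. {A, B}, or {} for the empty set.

{}

Variables eligible for adjustment (non-descendants of Zc, excluding Zc and Zp): {Eq, Hh, Uw}.
Backdoor paths from Zc to Zp:
  P1: Zc <- Hh -> Eq <- Uw -> Zp
Each backdoor path contains an unconditioned collider, so every path is already blocked with the empty conditioning set:
  P1: blocked at collider Eq (neither it nor any descendant is in the conditioning set).
The empty set is therefore the unique smallest valid set.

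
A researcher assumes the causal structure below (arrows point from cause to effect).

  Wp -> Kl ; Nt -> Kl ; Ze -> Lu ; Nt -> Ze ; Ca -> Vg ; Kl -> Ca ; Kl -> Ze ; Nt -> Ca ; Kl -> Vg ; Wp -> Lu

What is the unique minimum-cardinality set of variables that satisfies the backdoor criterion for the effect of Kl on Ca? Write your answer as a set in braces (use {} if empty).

{Nt}

Variables eligible for adjustment (non-descendants of Kl, excluding Kl and Ca): {Nt, Wp}.
Backdoor paths from Kl to Ca:
  P1: Kl <- Nt -> Ca
  P2: Kl <- Wp -> Lu <- Ze <- Nt -> Ca
The empty set is not sufficient: P1 (Kl <- Nt -> Ca) has no collider blocking it and no conditioned non-collider, so it is open.
Try {Nt}:
  P1: blocked at fork node Nt ∈ conditioning set.
  P2: blocked at collider Lu (neither it nor any descendant is in the conditioning set).
{Nt} contains no descendant of Kl and blocks every backdoor path.
No other singleton works — e.g. {Wp} leaves P1 open — so {Nt} is the unique smallest valid adjustment set.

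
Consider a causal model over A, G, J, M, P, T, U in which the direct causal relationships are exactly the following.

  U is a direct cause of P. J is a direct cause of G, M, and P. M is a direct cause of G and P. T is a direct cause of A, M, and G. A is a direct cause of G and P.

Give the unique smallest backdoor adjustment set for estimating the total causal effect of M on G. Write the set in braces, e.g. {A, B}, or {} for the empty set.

Variables eligible for adjustment (non-descendants of M, excluding M and G): {A, J, T, U}.
Backdoor paths from M to G:
  P1: M <- J -> G
  P2: M <- J -> P <- A <- T -> G
  P3: M <- J -> P <- A -> G
  P4: M <- T -> A -> G
  P5: M <- T -> A -> P <- J -> G
  P6: M <- T -> G
The empty set is not sufficient: P1 (M <- J -> G) has no collider blocking it and no conditioned non-collider, so it is open.
Try {J, T}:
  P1: blocked at fork node J ∈ conditioning set.
  P2: blocked at fork node J ∈ conditioning set.
  P3: blocked at fork node J ∈ conditioning set.
  P4: blocked at fork node T ∈ conditioning set.
  P5: blocked at fork node T ∈ conditioning set.
  P6: blocked at fork node T ∈ conditioning set.
{J, T} contains no descendant of M and blocks every backdoor path.
Every element of {J, T} is needed (dropping J leaves P1 open; dropping T leaves P4 open), so no proper subset is valid.
Among all size-2 subsets of the eligible variables, only {J, T} blocks every backdoor path, so it is the unique smallest valid adjustment set.

{J, T}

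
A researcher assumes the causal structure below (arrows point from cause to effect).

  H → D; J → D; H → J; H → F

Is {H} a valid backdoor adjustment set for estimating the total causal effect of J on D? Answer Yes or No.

Backdoor paths from J to D (paths whose first edge points into J):
  P1: J <- H -> D
Condition 1 (no descendant of J in the set): holds — descendants of J are {D}; none are in {H}.
Condition 2 (every backdoor path blocked by {H}):
  P1: blocked at fork node H ∈ conditioning set.
{H} satisfies the backdoor criterion.

Yes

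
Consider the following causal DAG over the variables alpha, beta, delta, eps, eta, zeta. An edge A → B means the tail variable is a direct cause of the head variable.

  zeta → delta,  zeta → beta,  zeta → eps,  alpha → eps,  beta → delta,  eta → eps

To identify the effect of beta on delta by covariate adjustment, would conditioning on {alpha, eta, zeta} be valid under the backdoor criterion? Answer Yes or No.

Yes

Backdoor paths from beta to delta (paths whose first edge points into beta):
  P1: beta <- zeta -> delta
Condition 1 (no descendant of beta in the set): holds — descendants of beta are {delta}; none are in {alpha, eta, zeta}.
Condition 2 (every backdoor path blocked by {alpha, eta, zeta}):
  P1: blocked at fork node zeta ∈ conditioning set.
{alpha, eta, zeta} satisfies the backdoor criterion.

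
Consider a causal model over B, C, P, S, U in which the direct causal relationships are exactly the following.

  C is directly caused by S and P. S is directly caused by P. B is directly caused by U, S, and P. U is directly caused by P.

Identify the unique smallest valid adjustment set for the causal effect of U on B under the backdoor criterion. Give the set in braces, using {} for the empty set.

Variables eligible for adjustment (non-descendants of U, excluding U and B): {C, P, S}.
Backdoor paths from U to B:
  P1: U <- P -> S -> B
  P2: U <- P -> C <- S -> B
  P3: U <- P -> B
The empty set is not sufficient: P1 (U <- P -> S -> B) has no collider blocking it and no conditioned non-collider, so it is open.
Try {P}:
  P1: blocked at fork node P ∈ conditioning set.
  P2: blocked at fork node P ∈ conditioning set.
  P3: blocked at fork node P ∈ conditioning set.
{P} contains no descendant of U and blocks every backdoor path.
No other singleton works — e.g. {S} leaves P3 open — so {P} is the unique smallest valid adjustment set.

{P}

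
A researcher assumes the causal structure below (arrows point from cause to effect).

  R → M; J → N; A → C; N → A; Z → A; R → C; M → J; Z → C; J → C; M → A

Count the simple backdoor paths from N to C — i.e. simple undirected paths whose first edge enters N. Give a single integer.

A backdoor path from N to C is any simple undirected path whose first edge points into N (i.e. leaves N via a parent).
Parents of N: {J}.
Enumerating:
  P1: N <- J <- M <- R -> C
  P2: N <- J <- M -> A <- Z -> C
  P3: N <- J <- M -> A -> C
  P4: N <- J -> C
That exhausts the simple backdoor paths. Count: 4.

4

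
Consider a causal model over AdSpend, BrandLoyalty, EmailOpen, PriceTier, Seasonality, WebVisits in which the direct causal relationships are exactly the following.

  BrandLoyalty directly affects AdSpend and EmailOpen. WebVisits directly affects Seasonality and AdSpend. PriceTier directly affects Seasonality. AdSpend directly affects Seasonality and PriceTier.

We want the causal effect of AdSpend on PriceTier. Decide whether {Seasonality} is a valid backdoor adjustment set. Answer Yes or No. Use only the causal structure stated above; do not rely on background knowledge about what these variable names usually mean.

Backdoor paths from AdSpend to PriceTier (paths whose first edge points into AdSpend):
  P1: AdSpend <- WebVisits -> Seasonality <- PriceTier
Condition 1 (no descendant of AdSpend in the set): FAILS — Seasonality is a descendant of AdSpend.
Condition 2 (every backdoor path blocked by {Seasonality}):
  P1: open — collider(s) Seasonality are conditioned on (or have a conditioned descendant) and no non-collider on the path is in the set.
{Seasonality} does not satisfy the backdoor criterion.

No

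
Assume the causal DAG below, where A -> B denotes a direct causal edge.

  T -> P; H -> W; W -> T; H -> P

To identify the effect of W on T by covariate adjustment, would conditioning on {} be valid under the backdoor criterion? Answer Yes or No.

Yes

Backdoor paths from W to T (paths whose first edge points into W):
  P1: W <- H -> P <- T
Condition 1 (no descendant of W in the set): holds — descendants of W are {P, T}; none are in {}.
Condition 2 (every backdoor path blocked by {}):
  P1: blocked at collider P (neither it nor any descendant is in the conditioning set).
{} satisfies the backdoor criterion.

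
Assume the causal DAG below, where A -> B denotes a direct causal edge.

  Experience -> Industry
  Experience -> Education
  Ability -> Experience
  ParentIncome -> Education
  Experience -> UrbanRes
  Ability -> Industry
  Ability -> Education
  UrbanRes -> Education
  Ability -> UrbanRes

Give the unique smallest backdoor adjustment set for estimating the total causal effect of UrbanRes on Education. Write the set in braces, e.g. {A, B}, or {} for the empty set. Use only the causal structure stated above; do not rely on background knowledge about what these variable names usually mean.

Variables eligible for adjustment (non-descendants of UrbanRes, excluding UrbanRes and Education): {Ability, Experience, Industry, ParentIncome}.
Backdoor paths from UrbanRes to Education:
  P1: UrbanRes <- Ability -> Experience -> Education
  P2: UrbanRes <- Ability -> Industry <- Experience -> Education
  P3: UrbanRes <- Ability -> Education
  P4: UrbanRes <- Experience <- Ability -> Education
  P5: UrbanRes <- Experience -> Industry <- Ability -> Education
  P6: UrbanRes <- Experience -> Education
The empty set is not sufficient: P1 (UrbanRes <- Ability -> Experience -> Education) has no collider blocking it and no conditioned non-collider, so it is open.
Try {Ability, Experience}:
  P1: blocked at fork node Ability ∈ conditioning set.
  P2: blocked at fork node Ability ∈ conditioning set.
  P3: blocked at fork node Ability ∈ conditioning set.
  P4: blocked at chain node Experience ∈ conditioning set.
  P5: blocked at fork node Experience ∈ conditioning set.
  P6: blocked at fork node Experience ∈ conditioning set.
{Ability, Experience} contains no descendant of UrbanRes and blocks every backdoor path.
Every element of {Ability, Experience} is needed (dropping Ability leaves P3 open; dropping Experience leaves P6 open), so no proper subset is valid.
Among all size-2 subsets of the eligible variables, only {Ability, Experience} blocks every backdoor path, so it is the unique smallest valid adjustment set.

{Ability, Experience}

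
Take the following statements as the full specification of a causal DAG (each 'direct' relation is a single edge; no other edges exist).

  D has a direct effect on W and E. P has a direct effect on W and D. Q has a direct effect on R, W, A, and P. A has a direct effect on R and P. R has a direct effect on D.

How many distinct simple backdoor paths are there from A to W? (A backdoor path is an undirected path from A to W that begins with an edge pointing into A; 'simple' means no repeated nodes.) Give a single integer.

A backdoor path from A to W is any simple undirected path whose first edge points into A (i.e. leaves A via a parent).
Parents of A: {Q}.
Enumerating:
  P1: A <- Q -> P -> D -> W
  P2: A <- Q -> P -> W
  P3: A <- Q -> R -> D <- P -> W
  P4: A <- Q -> R -> D -> W
  P5: A <- Q -> W
That exhausts the simple backdoor paths. Count: 5.

5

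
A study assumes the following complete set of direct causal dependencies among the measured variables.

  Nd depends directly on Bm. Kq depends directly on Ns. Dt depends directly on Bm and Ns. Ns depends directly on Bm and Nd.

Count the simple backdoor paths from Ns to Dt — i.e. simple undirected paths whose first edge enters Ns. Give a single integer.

A backdoor path from Ns to Dt is any simple undirected path whose first edge points into Ns (i.e. leaves Ns via a parent).
Parents of Ns: {Bm, Nd}.
Enumerating:
  P1: Ns <- Bm -> Dt
  P2: Ns <- Nd <- Bm -> Dt
That exhausts the simple backdoor paths. Count: 2.

2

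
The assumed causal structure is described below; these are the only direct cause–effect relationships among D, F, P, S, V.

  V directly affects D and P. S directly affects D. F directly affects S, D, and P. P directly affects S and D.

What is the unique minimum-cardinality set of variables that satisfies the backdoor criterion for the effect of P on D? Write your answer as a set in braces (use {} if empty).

Variables eligible for adjustment (non-descendants of P, excluding P and D): {F, V}.
Backdoor paths from P to D:
  P1: P <- F -> S -> D
  P2: P <- F -> D
  P3: P <- V -> D
The empty set is not sufficient: P1 (P <- F -> S -> D) has no collider blocking it and no conditioned non-collider, so it is open.
Try {F, V}:
  P1: blocked at fork node F ∈ conditioning set.
  P2: blocked at fork node F ∈ conditioning set.
  P3: blocked at fork node V ∈ conditioning set.
{F, V} contains no descendant of P and blocks every backdoor path.
Every element of {F, V} is needed (dropping F leaves P1 open; dropping V leaves P3 open), so no proper subset is valid.
Among all size-2 subsets of the eligible variables, only {F, V} blocks every backdoor path, so it is the unique smallest valid adjustment set.

{F, V}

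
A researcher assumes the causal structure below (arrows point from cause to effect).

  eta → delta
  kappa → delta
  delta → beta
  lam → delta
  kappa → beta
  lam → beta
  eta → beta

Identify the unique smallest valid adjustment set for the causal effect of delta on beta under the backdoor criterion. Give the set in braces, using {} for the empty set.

Variables eligible for adjustment (non-descendants of delta, excluding delta and beta): {eta, kappa, lam}.
Backdoor paths from delta to beta:
  P1: delta <- kappa -> beta
  P2: delta <- lam -> beta
  P3: delta <- eta -> beta
The empty set is not sufficient: P1 (delta <- kappa -> beta) has no collider blocking it and no conditioned non-collider, so it is open.
Try {eta, kappa, lam}:
  P1: blocked at fork node kappa ∈ conditioning set.
  P2: blocked at fork node lam ∈ conditioning set.
  P3: blocked at fork node eta ∈ conditioning set.
{eta, kappa, lam} contains no descendant of delta and blocks every backdoor path.
Every element of {eta, kappa, lam} is needed (dropping eta leaves P3 open; dropping kappa leaves P1 open; dropping lam leaves P2 open), so no proper subset is valid.
Among all size-3 subsets of the eligible variables, only {eta, kappa, lam} blocks every backdoor path, so it is the unique smallest valid adjustment set.

{eta, kappa, lam}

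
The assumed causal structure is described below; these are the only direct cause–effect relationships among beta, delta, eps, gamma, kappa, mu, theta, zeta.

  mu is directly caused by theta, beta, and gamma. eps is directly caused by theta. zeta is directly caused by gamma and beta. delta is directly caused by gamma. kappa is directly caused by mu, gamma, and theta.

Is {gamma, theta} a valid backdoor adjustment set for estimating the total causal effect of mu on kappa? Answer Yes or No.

Yes

Backdoor paths from mu to kappa (paths whose first edge points into mu):
  P1: mu <- beta -> zeta <- gamma -> kappa
  P2: mu <- gamma -> kappa
  P3: mu <- theta -> kappa
Condition 1 (no descendant of mu in the set): holds — descendants of mu are {kappa}; none are in {gamma, theta}.
Condition 2 (every backdoor path blocked by {gamma, theta}):
  P1: blocked at collider zeta (neither it nor any descendant is in the conditioning set).
  P2: blocked at fork node gamma ∈ conditioning set.
  P3: blocked at fork node theta ∈ conditioning set.
{gamma, theta} satisfies the backdoor criterion.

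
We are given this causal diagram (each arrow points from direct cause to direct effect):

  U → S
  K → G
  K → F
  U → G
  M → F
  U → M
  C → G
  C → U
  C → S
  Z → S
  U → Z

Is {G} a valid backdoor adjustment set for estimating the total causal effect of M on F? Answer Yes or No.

No

Backdoor paths from M to F (paths whose first edge points into M):
  P1: M <- U <- C -> G <- K -> F
  P2: M <- U -> Z -> S <- C -> G <- K -> F
  P3: M <- U -> G <- K -> F
  P4: M <- U -> S <- C -> G <- K -> F
Condition 1 (no descendant of M in the set): holds — descendants of M are {F}; none are in {G}.
Condition 2 (every backdoor path blocked by {G}):
  P1: open — collider(s) G are conditioned on (or have a conditioned descendant) and no non-collider on the path is in the set.
  P2: blocked at collider S (neither it nor any descendant is in the conditioning set).
  P3: open — collider(s) G are conditioned on (or have a conditioned descendant) and no non-collider on the path is in the set.
  P4: blocked at collider S (neither it nor any descendant is in the conditioning set).
{G} does not satisfy the backdoor criterion.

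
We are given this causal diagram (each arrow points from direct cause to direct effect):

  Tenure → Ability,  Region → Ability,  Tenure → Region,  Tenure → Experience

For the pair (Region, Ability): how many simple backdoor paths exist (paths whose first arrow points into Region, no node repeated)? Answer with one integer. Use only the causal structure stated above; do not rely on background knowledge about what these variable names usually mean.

1

A backdoor path from Region to Ability is any simple undirected path whose first edge points into Region (i.e. leaves Region via a parent).
Parents of Region: {Tenure}.
Enumerating:
  P1: Region <- Tenure -> Ability
That exhausts the simple backdoor paths. Count: 1.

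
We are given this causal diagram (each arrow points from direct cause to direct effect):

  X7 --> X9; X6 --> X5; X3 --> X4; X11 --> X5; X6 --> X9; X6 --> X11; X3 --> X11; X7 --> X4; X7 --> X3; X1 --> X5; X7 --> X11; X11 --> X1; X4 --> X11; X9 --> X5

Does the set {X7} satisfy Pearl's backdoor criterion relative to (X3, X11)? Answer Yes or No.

Yes

Backdoor paths from X3 to X11 (paths whose first edge points into X3):
  P1: X3 <- X7 -> X4 -> X11
  P2: X3 <- X7 -> X9 <- X6 -> X11
  P3: X3 <- X7 -> X9 <- X6 -> X5 <- X11
  P4: X3 <- X7 -> X9 <- X6 -> X5 <- X1 <- X11
  P5: X3 <- X7 -> X9 -> X5 <- X6 -> X11
  P6: X3 <- X7 -> X9 -> X5 <- X11
  P7: X3 <- X7 -> X9 -> X5 <- X1 <- X11
  P8: X3 <- X7 -> X11
Condition 1 (no descendant of X3 in the set): holds — descendants of X3 are {X1, X11, X4, X5}; none are in {X7}.
Condition 2 (every backdoor path blocked by {X7}):
  P1: blocked at fork node X7 ∈ conditioning set.
  P2: blocked at fork node X7 ∈ conditioning set.
  P3: blocked at fork node X7 ∈ conditioning set.
  P4: blocked at fork node X7 ∈ conditioning set.
  P5: blocked at fork node X7 ∈ conditioning set.
  P6: blocked at fork node X7 ∈ conditioning set.
  P7: blocked at fork node X7 ∈ conditioning set.
  P8: blocked at fork node X7 ∈ conditioning set.
{X7} satisfies the backdoor criterion.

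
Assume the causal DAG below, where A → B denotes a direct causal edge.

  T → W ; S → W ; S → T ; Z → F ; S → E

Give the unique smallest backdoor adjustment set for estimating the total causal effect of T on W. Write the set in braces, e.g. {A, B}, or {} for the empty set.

Variables eligible for adjustment (non-descendants of T, excluding T and W): {E, F, S, Z}.
Backdoor paths from T to W:
  P1: T <- S -> W
The empty set is not sufficient: P1 (T <- S -> W) has no collider blocking it and no conditioned non-collider, so it is open.
Try {S}:
  P1: blocked at fork node S ∈ conditioning set.
{S} contains no descendant of T and blocks every backdoor path.
No other singleton works — e.g. {Z} leaves P1 open — so {S} is the unique smallest valid adjustment set.

{S}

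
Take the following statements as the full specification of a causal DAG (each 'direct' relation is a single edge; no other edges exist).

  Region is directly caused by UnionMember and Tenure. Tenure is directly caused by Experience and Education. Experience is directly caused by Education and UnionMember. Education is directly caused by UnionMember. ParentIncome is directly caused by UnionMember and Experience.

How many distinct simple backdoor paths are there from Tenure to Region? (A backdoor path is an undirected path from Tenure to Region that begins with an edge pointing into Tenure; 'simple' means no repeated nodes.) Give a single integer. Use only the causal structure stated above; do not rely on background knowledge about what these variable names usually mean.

A backdoor path from Tenure to Region is any simple undirected path whose first edge points into Tenure (i.e. leaves Tenure via a parent).
Parents of Tenure: {Education, Experience}.
Enumerating:
  P1: Tenure <- Education <- UnionMember -> Region
  P2: Tenure <- Education -> Experience <- UnionMember -> Region
  P3: Tenure <- Education -> Experience -> ParentIncome <- UnionMember -> Region
  P4: Tenure <- Experience <- UnionMember -> Region
  P5: Tenure <- Experience <- Education <- UnionMember -> Region
  P6: Tenure <- Experience -> ParentIncome <- UnionMember -> Region
That exhausts the simple backdoor paths. Count: 6.

6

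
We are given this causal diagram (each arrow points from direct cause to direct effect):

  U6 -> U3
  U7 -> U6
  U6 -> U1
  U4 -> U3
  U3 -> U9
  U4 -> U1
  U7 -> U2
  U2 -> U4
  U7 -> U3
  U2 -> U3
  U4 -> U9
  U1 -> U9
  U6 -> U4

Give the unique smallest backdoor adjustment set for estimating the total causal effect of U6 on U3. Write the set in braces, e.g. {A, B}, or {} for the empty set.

Variables eligible for adjustment (non-descendants of U6, excluding U6 and U3): {U2, U7}.
Backdoor paths from U6 to U3:
  P1: U6 <- U7 -> U2 -> U4 -> U3
  P2: U6 <- U7 -> U2 -> U4 -> U1 -> U9 <- U3
  P3: U6 <- U7 -> U2 -> U4 -> U9 <- U3
  P4: U6 <- U7 -> U2 -> U3
  P5: U6 <- U7 -> U3
The empty set is not sufficient: P1 (U6 <- U7 -> U2 -> U4 -> U3) has no collider blocking it and no conditioned non-collider, so it is open.
Try {U7}:
  P1: blocked at fork node U7 ∈ conditioning set.
  P2: blocked at fork node U7 ∈ conditioning set.
  P3: blocked at fork node U7 ∈ conditioning set.
  P4: blocked at fork node U7 ∈ conditioning set.
  P5: blocked at fork node U7 ∈ conditioning set.
{U7} contains no descendant of U6 and blocks every backdoor path.
No other singleton works — e.g. {U2} leaves P5 open — so {U7} is the unique smallest valid adjustment set.

{U7}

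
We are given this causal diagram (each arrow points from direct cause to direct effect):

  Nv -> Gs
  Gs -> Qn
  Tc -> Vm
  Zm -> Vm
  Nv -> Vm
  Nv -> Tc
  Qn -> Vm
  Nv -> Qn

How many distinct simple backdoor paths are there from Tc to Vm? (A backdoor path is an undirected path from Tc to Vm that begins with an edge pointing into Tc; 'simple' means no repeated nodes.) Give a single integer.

A backdoor path from Tc to Vm is any simple undirected path whose first edge points into Tc (i.e. leaves Tc via a parent).
Parents of Tc: {Nv}.
Enumerating:
  P1: Tc <- Nv -> Gs -> Qn -> Vm
  P2: Tc <- Nv -> Qn -> Vm
  P3: Tc <- Nv -> Vm
That exhausts the simple backdoor paths. Count: 3.

3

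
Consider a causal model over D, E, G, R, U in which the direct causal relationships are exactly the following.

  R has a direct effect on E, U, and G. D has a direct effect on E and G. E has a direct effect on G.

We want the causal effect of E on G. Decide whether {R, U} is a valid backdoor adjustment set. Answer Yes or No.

No

Backdoor paths from E to G (paths whose first edge points into E):
  P1: E <- D -> G
  P2: E <- R -> G
Condition 1 (no descendant of E in the set): holds — descendants of E are {G}; none are in {R, U}.
Condition 2 (every backdoor path blocked by {R, U}):
  P1: open — no interior node is in the conditioning set.
  P2: blocked at fork node R ∈ conditioning set.
{R, U} does not satisfy the backdoor criterion.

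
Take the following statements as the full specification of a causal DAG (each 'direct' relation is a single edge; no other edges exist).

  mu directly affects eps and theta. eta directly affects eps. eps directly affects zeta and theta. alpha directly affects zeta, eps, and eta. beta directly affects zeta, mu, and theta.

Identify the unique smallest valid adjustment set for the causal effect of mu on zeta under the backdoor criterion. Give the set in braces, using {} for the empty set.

{beta}

Variables eligible for adjustment (non-descendants of mu, excluding mu and zeta): {alpha, beta, eta}.
Backdoor paths from mu to zeta:
  P1: mu <- beta -> theta <- eps <- alpha -> zeta
  P2: mu <- beta -> theta <- eps <- eta <- alpha -> zeta
  P3: mu <- beta -> theta <- eps -> zeta
  P4: mu <- beta -> zeta
The empty set is not sufficient: P4 (mu <- beta -> zeta) has no collider blocking it and no conditioned non-collider, so it is open.
Try {beta}:
  P1: blocked at fork node beta ∈ conditioning set.
  P2: blocked at fork node beta ∈ conditioning set.
  P3: blocked at fork node beta ∈ conditioning set.
  P4: blocked at fork node beta ∈ conditioning set.
{beta} contains no descendant of mu and blocks every backdoor path.
No other singleton works — e.g. {alpha} leaves P4 open — so {beta} is the unique smallest valid adjustment set.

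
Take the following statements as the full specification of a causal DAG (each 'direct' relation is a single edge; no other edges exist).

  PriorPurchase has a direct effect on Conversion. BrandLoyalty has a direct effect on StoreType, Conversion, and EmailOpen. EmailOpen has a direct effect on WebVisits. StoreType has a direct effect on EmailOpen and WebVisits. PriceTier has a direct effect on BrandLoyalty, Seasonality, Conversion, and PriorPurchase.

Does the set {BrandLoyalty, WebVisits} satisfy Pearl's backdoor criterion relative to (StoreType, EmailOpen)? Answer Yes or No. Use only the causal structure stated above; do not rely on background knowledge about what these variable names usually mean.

Backdoor paths from StoreType to EmailOpen (paths whose first edge points into StoreType):
  P1: StoreType <- BrandLoyalty -> EmailOpen
Condition 1 (no descendant of StoreType in the set): FAILS — WebVisits is a descendant of StoreType.
Condition 2 (every backdoor path blocked by {BrandLoyalty, WebVisits}):
  P1: blocked at fork node BrandLoyalty ∈ conditioning set.
{BrandLoyalty, WebVisits} does not satisfy the backdoor criterion.

No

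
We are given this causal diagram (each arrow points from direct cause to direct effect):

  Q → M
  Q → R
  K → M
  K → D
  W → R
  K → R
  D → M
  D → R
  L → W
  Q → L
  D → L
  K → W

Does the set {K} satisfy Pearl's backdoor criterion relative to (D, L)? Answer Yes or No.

Backdoor paths from D to L (paths whose first edge points into D):
  P1: D <- K -> W <- L
  P2: D <- K -> W -> R <- Q -> L
  P3: D <- K -> M <- Q -> L
  P4: D <- K -> M <- Q -> R <- W <- L
  P5: D <- K -> R <- Q -> L
  P6: D <- K -> R <- W <- L
Condition 1 (no descendant of D in the set): holds — descendants of D are {L, M, R, W}; none are in {K}.
Condition 2 (every backdoor path blocked by {K}):
  P1: blocked at fork node K ∈ conditioning set.
  P2: blocked at fork node K ∈ conditioning set.
  P3: blocked at fork node K ∈ conditioning set.
  P4: blocked at fork node K ∈ conditioning set.
  P5: blocked at fork node K ∈ conditioning set.
  P6: blocked at fork node K ∈ conditioning set.
{K} satisfies the backdoor criterion.

Yes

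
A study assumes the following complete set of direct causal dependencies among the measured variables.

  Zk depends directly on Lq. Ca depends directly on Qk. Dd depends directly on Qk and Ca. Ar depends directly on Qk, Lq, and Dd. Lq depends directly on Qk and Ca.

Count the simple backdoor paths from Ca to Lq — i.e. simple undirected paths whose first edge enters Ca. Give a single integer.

3

A backdoor path from Ca to Lq is any simple undirected path whose first edge points into Ca (i.e. leaves Ca via a parent).
Parents of Ca: {Qk}.
Enumerating:
  P1: Ca <- Qk -> Lq
  P2: Ca <- Qk -> Dd -> Ar <- Lq
  P3: Ca <- Qk -> Ar <- Lq
That exhausts the simple backdoor paths. Count: 3.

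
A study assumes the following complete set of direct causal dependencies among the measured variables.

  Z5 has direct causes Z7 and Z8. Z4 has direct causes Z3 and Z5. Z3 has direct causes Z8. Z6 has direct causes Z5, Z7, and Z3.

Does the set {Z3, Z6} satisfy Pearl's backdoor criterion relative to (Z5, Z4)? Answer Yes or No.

Backdoor paths from Z5 to Z4 (paths whose first edge points into Z5):
  P1: Z5 <- Z8 -> Z3 -> Z4
  P2: Z5 <- Z7 -> Z6 <- Z3 -> Z4
Condition 1 (no descendant of Z5 in the set): FAILS — Z6 is a descendant of Z5.
Condition 2 (every backdoor path blocked by {Z3, Z6}):
  P1: blocked at chain node Z3 ∈ conditioning set.
  P2: blocked at fork node Z3 ∈ conditioning set.
{Z3, Z6} does not satisfy the backdoor criterion.

No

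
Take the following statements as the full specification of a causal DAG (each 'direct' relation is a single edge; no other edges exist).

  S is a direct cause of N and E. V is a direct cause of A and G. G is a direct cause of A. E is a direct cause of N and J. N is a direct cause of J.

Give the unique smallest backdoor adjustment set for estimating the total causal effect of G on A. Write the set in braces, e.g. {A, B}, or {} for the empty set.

Variables eligible for adjustment (non-descendants of G, excluding G and A): {E, J, N, S, V}.
Backdoor paths from G to A:
  P1: G <- V -> A
The empty set is not sufficient: P1 (G <- V -> A) has no collider blocking it and no conditioned non-collider, so it is open.
Try {V}:
  P1: blocked at fork node V ∈ conditioning set.
{V} contains no descendant of G and blocks every backdoor path.
No other singleton works — e.g. {S} leaves P1 open — so {V} is the unique smallest valid adjustment set.

{V}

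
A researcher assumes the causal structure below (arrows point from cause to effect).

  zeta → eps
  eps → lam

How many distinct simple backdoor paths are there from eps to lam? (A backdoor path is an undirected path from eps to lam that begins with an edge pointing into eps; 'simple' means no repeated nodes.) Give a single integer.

0

A backdoor path from eps to lam is any simple undirected path whose first edge points into eps (i.e. leaves eps via a parent).
Parents of eps: {zeta}.
No simple path from any parent of eps reaches lam without revisiting eps, so there are no backdoor paths.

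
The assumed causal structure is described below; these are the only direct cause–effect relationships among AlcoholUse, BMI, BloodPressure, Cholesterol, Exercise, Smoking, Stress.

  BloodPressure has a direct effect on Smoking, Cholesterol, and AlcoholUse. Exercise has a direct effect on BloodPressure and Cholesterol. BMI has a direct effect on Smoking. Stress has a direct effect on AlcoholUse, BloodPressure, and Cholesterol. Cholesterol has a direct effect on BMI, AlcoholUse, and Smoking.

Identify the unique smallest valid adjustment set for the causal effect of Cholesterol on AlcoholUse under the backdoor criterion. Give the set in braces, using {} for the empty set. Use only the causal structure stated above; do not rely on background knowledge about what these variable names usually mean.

Variables eligible for adjustment (non-descendants of Cholesterol, excluding Cholesterol and AlcoholUse): {BloodPressure, Exercise, Stress}.
Backdoor paths from Cholesterol to AlcoholUse:
  P1: Cholesterol <- Stress -> BloodPressure -> AlcoholUse
  P2: Cholesterol <- Stress -> AlcoholUse
  P3: Cholesterol <- Exercise -> BloodPressure <- Stress -> AlcoholUse
  P4: Cholesterol <- Exercise -> BloodPressure -> AlcoholUse
  P5: Cholesterol <- BloodPressure <- Stress -> AlcoholUse
  P6: Cholesterol <- BloodPressure -> AlcoholUse
The empty set is not sufficient: P1 (Cholesterol <- Stress -> BloodPressure -> AlcoholUse) has no collider blocking it and no conditioned non-collider, so it is open.
Try {BloodPressure, Stress}:
  P1: blocked at fork node Stress ∈ conditioning set.
  P2: blocked at fork node Stress ∈ conditioning set.
  P3: blocked at fork node Stress ∈ conditioning set.
  P4: blocked at chain node BloodPressure ∈ conditioning set.
  P5: blocked at chain node BloodPressure ∈ conditioning set.
  P6: blocked at fork node BloodPressure ∈ conditioning set.
{BloodPressure, Stress} contains no descendant of Cholesterol and blocks every backdoor path.
Every element of {BloodPressure, Stress} is needed (dropping BloodPressure leaves P4 open; dropping Stress leaves P2 open), so no proper subset is valid.
Among all size-2 subsets of the eligible variables, only {BloodPressure, Stress} blocks every backdoor path, so it is the unique smallest valid adjustment set.

{BloodPressure, Stress}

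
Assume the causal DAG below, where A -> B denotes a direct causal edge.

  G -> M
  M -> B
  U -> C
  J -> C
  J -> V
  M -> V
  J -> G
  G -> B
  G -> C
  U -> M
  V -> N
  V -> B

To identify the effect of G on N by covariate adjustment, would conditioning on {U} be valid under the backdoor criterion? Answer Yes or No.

No

Backdoor paths from G to N (paths whose first edge points into G):
  P1: G <- J -> V -> N
  P2: G <- J -> C <- U -> M -> V -> N
  P3: G <- J -> C <- U -> M -> B <- V -> N
Condition 1 (no descendant of G in the set): holds — descendants of G are {B, C, M, N, V}; none are in {U}.
Condition 2 (every backdoor path blocked by {U}):
  P1: open — no interior node is in the conditioning set.
  P2: blocked at collider C (neither it nor any descendant is in the conditioning set).
  P3: blocked at collider C (neither it nor any descendant is in the conditioning set).
{U} does not satisfy the backdoor criterion.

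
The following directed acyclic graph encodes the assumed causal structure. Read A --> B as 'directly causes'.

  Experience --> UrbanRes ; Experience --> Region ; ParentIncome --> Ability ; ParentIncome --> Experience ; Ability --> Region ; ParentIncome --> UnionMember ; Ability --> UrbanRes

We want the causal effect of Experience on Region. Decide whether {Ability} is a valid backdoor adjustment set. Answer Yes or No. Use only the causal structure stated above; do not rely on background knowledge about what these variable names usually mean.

Backdoor paths from Experience to Region (paths whose first edge points into Experience):
  P1: Experience <- ParentIncome -> Ability -> Region
Condition 1 (no descendant of Experience in the set): holds — descendants of Experience are {Region, UrbanRes}; none are in {Ability}.
Condition 2 (every backdoor path blocked by {Ability}):
  P1: blocked at chain node Ability ∈ conditioning set.
{Ability} satisfies the backdoor criterion.

Yes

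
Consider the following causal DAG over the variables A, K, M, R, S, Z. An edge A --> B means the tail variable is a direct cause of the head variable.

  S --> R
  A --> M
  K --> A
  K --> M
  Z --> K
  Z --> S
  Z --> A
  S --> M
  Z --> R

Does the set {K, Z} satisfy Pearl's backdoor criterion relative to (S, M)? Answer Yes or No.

Backdoor paths from S to M (paths whose first edge points into S):
  P1: S <- Z -> K -> A -> M
  P2: S <- Z -> K -> M
  P3: S <- Z -> A <- K -> M
  P4: S <- Z -> A -> M
Condition 1 (no descendant of S in the set): holds — descendants of S are {M, R}; none are in {K, Z}.
Condition 2 (every backdoor path blocked by {K, Z}):
  P1: blocked at fork node Z ∈ conditioning set.
  P2: blocked at fork node Z ∈ conditioning set.
  P3: blocked at fork node Z ∈ conditioning set.
  P4: blocked at fork node Z ∈ conditioning set.
{K, Z} satisfies the backdoor criterion.

Yes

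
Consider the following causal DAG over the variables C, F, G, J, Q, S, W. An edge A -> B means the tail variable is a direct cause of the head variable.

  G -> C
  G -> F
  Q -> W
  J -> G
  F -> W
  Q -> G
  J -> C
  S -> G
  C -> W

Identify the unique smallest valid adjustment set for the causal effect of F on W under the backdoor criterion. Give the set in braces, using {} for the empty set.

{G}

Variables eligible for adjustment (non-descendants of F, excluding F and W): {C, G, J, Q, S}.
Backdoor paths from F to W:
  P1: F <- G <- Q -> W
  P2: F <- G <- J -> C -> W
  P3: F <- G -> C -> W
The empty set is not sufficient: P1 (F <- G <- Q -> W) has no collider blocking it and no conditioned non-collider, so it is open.
Try {G}:
  P1: blocked at chain node G ∈ conditioning set.
  P2: blocked at chain node G ∈ conditioning set.
  P3: blocked at fork node G ∈ conditioning set.
{G} contains no descendant of F and blocks every backdoor path.
No other singleton works — e.g. {S} leaves P1 open — so {G} is the unique smallest valid adjustment set.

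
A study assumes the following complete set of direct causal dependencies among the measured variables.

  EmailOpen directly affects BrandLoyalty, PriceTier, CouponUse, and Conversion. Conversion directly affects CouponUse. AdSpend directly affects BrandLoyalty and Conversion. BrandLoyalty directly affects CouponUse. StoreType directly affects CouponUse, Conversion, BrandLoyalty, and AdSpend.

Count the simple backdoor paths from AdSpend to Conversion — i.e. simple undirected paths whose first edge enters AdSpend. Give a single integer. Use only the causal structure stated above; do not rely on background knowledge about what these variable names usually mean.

A backdoor path from AdSpend to Conversion is any simple undirected path whose first edge points into AdSpend (i.e. leaves AdSpend via a parent).
Parents of AdSpend: {StoreType}.
Enumerating:
  P1: AdSpend <- StoreType -> BrandLoyalty <- EmailOpen -> Conversion
  P2: AdSpend <- StoreType -> BrandLoyalty <- EmailOpen -> CouponUse <- Conversion
  P3: AdSpend <- StoreType -> BrandLoyalty -> CouponUse <- EmailOpen -> Conversion
  P4: AdSpend <- StoreType -> BrandLoyalty -> CouponUse <- Conversion
  P5: AdSpend <- StoreType -> Conversion
  P6: AdSpend <- StoreType -> CouponUse <- EmailOpen -> Conversion
  P7: AdSpend <- StoreType -> CouponUse <- BrandLoyalty <- EmailOpen -> Conversion
  P8: AdSpend <- StoreType -> CouponUse <- Conversion
That exhausts the simple backdoor paths. Count: 8.

8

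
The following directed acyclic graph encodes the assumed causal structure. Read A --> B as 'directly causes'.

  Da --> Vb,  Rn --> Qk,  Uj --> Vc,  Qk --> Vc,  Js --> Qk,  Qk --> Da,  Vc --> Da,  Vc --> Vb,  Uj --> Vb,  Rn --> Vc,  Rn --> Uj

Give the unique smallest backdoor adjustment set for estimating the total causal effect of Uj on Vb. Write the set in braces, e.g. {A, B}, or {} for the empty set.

Variables eligible for adjustment (non-descendants of Uj, excluding Uj and Vb): {Js, Qk, Rn}.
Backdoor paths from Uj to Vb:
  P1: Uj <- Rn -> Qk -> Vc -> Da -> Vb
  P2: Uj <- Rn -> Qk -> Vc -> Vb
  P3: Uj <- Rn -> Qk -> Da <- Vc -> Vb
  P4: Uj <- Rn -> Qk -> Da -> Vb
  P5: Uj <- Rn -> Vc <- Qk -> Da -> Vb
  P6: Uj <- Rn -> Vc -> Da -> Vb
  P7: Uj <- Rn -> Vc -> Vb
The empty set is not sufficient: P1 (Uj <- Rn -> Qk -> Vc -> Da -> Vb) has no collider blocking it and no conditioned non-collider, so it is open.
Try {Rn}:
  P1: blocked at fork node Rn ∈ conditioning set.
  P2: blocked at fork node Rn ∈ conditioning set.
  P3: blocked at fork node Rn ∈ conditioning set.
  P4: blocked at fork node Rn ∈ conditioning set.
  P5: blocked at fork node Rn ∈ conditioning set.
  P6: blocked at fork node Rn ∈ conditioning set.
  P7: blocked at fork node Rn ∈ conditioning set.
{Rn} contains no descendant of Uj and blocks every backdoor path.
No other singleton works — e.g. {Js} leaves P1 open — so {Rn} is the unique smallest valid adjustment set.

{Rn}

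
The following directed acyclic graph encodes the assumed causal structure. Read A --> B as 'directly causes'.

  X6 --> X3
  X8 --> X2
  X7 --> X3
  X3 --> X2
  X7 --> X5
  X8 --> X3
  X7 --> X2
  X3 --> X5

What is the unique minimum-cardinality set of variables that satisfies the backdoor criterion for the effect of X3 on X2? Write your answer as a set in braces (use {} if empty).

Variables eligible for adjustment (non-descendants of X3, excluding X3 and X2): {X6, X7, X8}.
Backdoor paths from X3 to X2:
  P1: X3 <- X7 -> X2
  P2: X3 <- X8 -> X2
The empty set is not sufficient: P1 (X3 <- X7 -> X2) has no collider blocking it and no conditioned non-collider, so it is open.
Try {X7, X8}:
  P1: blocked at fork node X7 ∈ conditioning set.
  P2: blocked at fork node X8 ∈ conditioning set.
{X7, X8} contains no descendant of X3 and blocks every backdoor path.
Every element of {X7, X8} is needed (dropping X7 leaves P1 open; dropping X8 leaves P2 open), so no proper subset is valid.
Among all size-2 subsets of the eligible variables, only {X7, X8} blocks every backdoor path, so it is the unique smallest valid adjustment set.

{X7, X8}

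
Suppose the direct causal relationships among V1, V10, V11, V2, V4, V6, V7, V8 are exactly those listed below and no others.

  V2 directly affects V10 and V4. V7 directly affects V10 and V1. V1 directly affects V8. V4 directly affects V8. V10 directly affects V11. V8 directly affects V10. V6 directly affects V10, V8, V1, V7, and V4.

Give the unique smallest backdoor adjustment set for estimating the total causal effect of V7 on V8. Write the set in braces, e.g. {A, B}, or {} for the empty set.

Variables eligible for adjustment (non-descendants of V7, excluding V7 and V8): {V2, V4, V6}.
Backdoor paths from V7 to V8:
  P1: V7 <- V6 -> V1 -> V8
  P2: V7 <- V6 -> V4 <- V2 -> V10 <- V8
  P3: V7 <- V6 -> V4 -> V8
  P4: V7 <- V6 -> V8
  P5: V7 <- V6 -> V10 <- V2 -> V4 -> V8
  P6: V7 <- V6 -> V10 <- V8
The empty set is not sufficient: P1 (V7 <- V6 -> V1 -> V8) has no collider blocking it and no conditioned non-collider, so it is open.
Try {V6}:
  P1: blocked at fork node V6 ∈ conditioning set.
  P2: blocked at fork node V6 ∈ conditioning set.
  P3: blocked at fork node V6 ∈ conditioning set.
  P4: blocked at fork node V6 ∈ conditioning set.
  P5: blocked at fork node V6 ∈ conditioning set.
  P6: blocked at fork node V6 ∈ conditioning set.
{V6} contains no descendant of V7 and blocks every backdoor path.
No other singleton works — e.g. {V2} leaves P1 open — so {V6} is the unique smallest valid adjustment set.

{V6}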